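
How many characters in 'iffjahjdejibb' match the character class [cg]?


Character class [cg] matches any of: {c, g}
Scanning string 'iffjahjdejibb' character by character:
  pos 0: 'i' -> no
  pos 1: 'f' -> no
  pos 2: 'f' -> no
  pos 3: 'j' -> no
  pos 4: 'a' -> no
  pos 5: 'h' -> no
  pos 6: 'j' -> no
  pos 7: 'd' -> no
  pos 8: 'e' -> no
  pos 9: 'j' -> no
  pos 10: 'i' -> no
  pos 11: 'b' -> no
  pos 12: 'b' -> no
Total matches: 0

0


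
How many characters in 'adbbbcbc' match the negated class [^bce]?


Negated class [^bce] matches any char NOT in {b, c, e}
Scanning 'adbbbcbc':
  pos 0: 'a' -> MATCH
  pos 1: 'd' -> MATCH
  pos 2: 'b' -> no (excluded)
  pos 3: 'b' -> no (excluded)
  pos 4: 'b' -> no (excluded)
  pos 5: 'c' -> no (excluded)
  pos 6: 'b' -> no (excluded)
  pos 7: 'c' -> no (excluded)
Total matches: 2

2


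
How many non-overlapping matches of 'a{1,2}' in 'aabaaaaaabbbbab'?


Pattern 'a{1,2}' matches between 1 and 2 consecutive a's (greedy).
String: 'aabaaaaaabbbbab'
Finding runs of a's and applying greedy matching:
  Run at pos 0: 'aa' (length 2)
  Run at pos 3: 'aaaaaa' (length 6)
  Run at pos 13: 'a' (length 1)
Matches: ['aa', 'aa', 'aa', 'aa', 'a']
Count: 5

5


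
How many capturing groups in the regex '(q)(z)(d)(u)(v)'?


To count capturing groups, count each '(' that starts a group.
Pattern: '(q)(z)(d)(u)(v)'
Walking through the pattern:
  Position 0: '(' -> group #1
  Position 3: '(' -> group #2
  Position 6: '(' -> group #3
  Position 9: '(' -> group #4
  Position 12: '(' -> group #5
Total capturing groups: 5

5


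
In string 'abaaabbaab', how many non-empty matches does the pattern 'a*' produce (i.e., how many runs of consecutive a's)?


Pattern 'a*' matches zero or more a's. We want non-empty runs of consecutive a's.
String: 'abaaabbaab'
Walking through the string to find runs of a's:
  Run 1: positions 0-0 -> 'a'
  Run 2: positions 2-4 -> 'aaa'
  Run 3: positions 7-8 -> 'aa'
Non-empty runs found: ['a', 'aaa', 'aa']
Count: 3

3


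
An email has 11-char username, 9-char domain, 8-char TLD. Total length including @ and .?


An email address has format: username@domain.tld
Username length: 11
'@' character: 1
Domain length: 9
'.' character: 1
TLD length: 8
Total = 11 + 1 + 9 + 1 + 8 = 30

30


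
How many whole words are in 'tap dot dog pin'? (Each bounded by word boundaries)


Word boundaries (\b) mark the start/end of each word.
Text: 'tap dot dog pin'
Splitting by whitespace:
  Word 1: 'tap'
  Word 2: 'dot'
  Word 3: 'dog'
  Word 4: 'pin'
Total whole words: 4

4


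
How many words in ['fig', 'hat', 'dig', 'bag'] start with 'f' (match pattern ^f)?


Pattern ^f anchors to start of word. Check which words begin with 'f':
  'fig' -> MATCH (starts with 'f')
  'hat' -> no
  'dig' -> no
  'bag' -> no
Matching words: ['fig']
Count: 1

1


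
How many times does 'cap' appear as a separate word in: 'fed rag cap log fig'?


Scanning each word for exact match 'cap':
  Word 1: 'fed' -> no
  Word 2: 'rag' -> no
  Word 3: 'cap' -> MATCH
  Word 4: 'log' -> no
  Word 5: 'fig' -> no
Total matches: 1

1


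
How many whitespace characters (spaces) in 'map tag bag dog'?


\s matches whitespace characters (spaces, tabs, etc.).
Text: 'map tag bag dog'
This text has 4 words separated by spaces.
Number of spaces = number of words - 1 = 4 - 1 = 3

3


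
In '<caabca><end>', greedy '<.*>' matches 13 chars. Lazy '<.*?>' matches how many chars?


Greedy '<.*>' tries to match as MUCH as possible.
Lazy '<.*?>' tries to match as LITTLE as possible.

String: '<caabca><end>'
Greedy '<.*>' starts at first '<' and extends to the LAST '>': '<caabca><end>' (13 chars)
Lazy '<.*?>' starts at first '<' and stops at the FIRST '>': '<caabca>' (8 chars)

8


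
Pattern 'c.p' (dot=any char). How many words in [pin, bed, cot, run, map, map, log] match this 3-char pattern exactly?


Pattern 'c.p' means: starts with 'c', any single char, ends with 'p'.
Checking each word (must be exactly 3 chars):
  'pin' (len=3): no
  'bed' (len=3): no
  'cot' (len=3): no
  'run' (len=3): no
  'map' (len=3): no
  'map' (len=3): no
  'log' (len=3): no
Matching words: []
Total: 0

0


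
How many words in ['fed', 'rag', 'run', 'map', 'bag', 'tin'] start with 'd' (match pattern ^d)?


Pattern ^d anchors to start of word. Check which words begin with 'd':
  'fed' -> no
  'rag' -> no
  'run' -> no
  'map' -> no
  'bag' -> no
  'tin' -> no
Matching words: []
Count: 0

0


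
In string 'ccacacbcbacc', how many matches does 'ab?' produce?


Pattern 'ab?' matches 'a' optionally followed by 'b'.
String: 'ccacacbcbacc'
Scanning left to right for 'a' then checking next char:
  Match 1: 'a' (a not followed by b)
  Match 2: 'a' (a not followed by b)
  Match 3: 'a' (a not followed by b)
Total matches: 3

3


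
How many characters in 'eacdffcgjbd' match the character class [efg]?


Character class [efg] matches any of: {e, f, g}
Scanning string 'eacdffcgjbd' character by character:
  pos 0: 'e' -> MATCH
  pos 1: 'a' -> no
  pos 2: 'c' -> no
  pos 3: 'd' -> no
  pos 4: 'f' -> MATCH
  pos 5: 'f' -> MATCH
  pos 6: 'c' -> no
  pos 7: 'g' -> MATCH
  pos 8: 'j' -> no
  pos 9: 'b' -> no
  pos 10: 'd' -> no
Total matches: 4

4


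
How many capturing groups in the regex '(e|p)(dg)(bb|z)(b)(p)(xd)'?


To count capturing groups, count each '(' that starts a group.
Pattern: '(e|p)(dg)(bb|z)(b)(p)(xd)'
Walking through the pattern:
  Position 0: '(' -> group #1
  Position 5: '(' -> group #2
  Position 9: '(' -> group #3
  Position 15: '(' -> group #4
  Position 18: '(' -> group #5
  Position 21: '(' -> group #6
Total capturing groups: 6

6


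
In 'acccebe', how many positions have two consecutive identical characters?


Looking for consecutive identical characters in 'acccebe':
  pos 0-1: 'a' vs 'c' -> different
  pos 1-2: 'c' vs 'c' -> MATCH ('cc')
  pos 2-3: 'c' vs 'c' -> MATCH ('cc')
  pos 3-4: 'c' vs 'e' -> different
  pos 4-5: 'e' vs 'b' -> different
  pos 5-6: 'b' vs 'e' -> different
Consecutive identical pairs: ['cc', 'cc']
Count: 2

2


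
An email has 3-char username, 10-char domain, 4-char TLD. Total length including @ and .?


An email address has format: username@domain.tld
Username length: 3
'@' character: 1
Domain length: 10
'.' character: 1
TLD length: 4
Total = 3 + 1 + 10 + 1 + 4 = 19

19


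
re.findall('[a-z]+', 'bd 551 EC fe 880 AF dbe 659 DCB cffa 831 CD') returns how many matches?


Pattern '[a-z]+' finds one or more lowercase letters.
Text: 'bd 551 EC fe 880 AF dbe 659 DCB cffa 831 CD'
Scanning for matches:
  Match 1: 'bd'
  Match 2: 'fe'
  Match 3: 'dbe'
  Match 4: 'cffa'
Total matches: 4

4


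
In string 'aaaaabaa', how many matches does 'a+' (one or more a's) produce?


Pattern 'a+' matches one or more consecutive a's.
String: 'aaaaabaa'
Scanning for runs of a:
  Match 1: 'aaaaa' (length 5)
  Match 2: 'aa' (length 2)
Total matches: 2

2


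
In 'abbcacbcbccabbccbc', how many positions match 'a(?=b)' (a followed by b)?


Lookahead 'a(?=b)' matches 'a' only when followed by 'b'.
String: 'abbcacbcbccabbccbc'
Checking each position where char is 'a':
  pos 0: 'a' -> MATCH (next='b')
  pos 4: 'a' -> no (next='c')
  pos 11: 'a' -> MATCH (next='b')
Matching positions: [0, 11]
Count: 2

2


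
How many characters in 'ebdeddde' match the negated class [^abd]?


Negated class [^abd] matches any char NOT in {a, b, d}
Scanning 'ebdeddde':
  pos 0: 'e' -> MATCH
  pos 1: 'b' -> no (excluded)
  pos 2: 'd' -> no (excluded)
  pos 3: 'e' -> MATCH
  pos 4: 'd' -> no (excluded)
  pos 5: 'd' -> no (excluded)
  pos 6: 'd' -> no (excluded)
  pos 7: 'e' -> MATCH
Total matches: 3

3


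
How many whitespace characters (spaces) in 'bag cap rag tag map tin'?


\s matches whitespace characters (spaces, tabs, etc.).
Text: 'bag cap rag tag map tin'
This text has 6 words separated by spaces.
Number of spaces = number of words - 1 = 6 - 1 = 5

5


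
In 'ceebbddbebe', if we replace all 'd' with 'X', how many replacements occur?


re.sub('d', 'X', text) replaces every occurrence of 'd' with 'X'.
Text: 'ceebbddbebe'
Scanning for 'd':
  pos 5: 'd' -> replacement #1
  pos 6: 'd' -> replacement #2
Total replacements: 2

2


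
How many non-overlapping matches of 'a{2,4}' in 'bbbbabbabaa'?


Pattern 'a{2,4}' matches between 2 and 4 consecutive a's (greedy).
String: 'bbbbabbabaa'
Finding runs of a's and applying greedy matching:
  Run at pos 4: 'a' (length 1)
  Run at pos 7: 'a' (length 1)
  Run at pos 9: 'aa' (length 2)
Matches: ['aa']
Count: 1

1


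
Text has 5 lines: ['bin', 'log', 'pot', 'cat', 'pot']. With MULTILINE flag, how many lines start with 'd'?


With MULTILINE flag, ^ matches the start of each line.
Lines: ['bin', 'log', 'pot', 'cat', 'pot']
Checking which lines start with 'd':
  Line 1: 'bin' -> no
  Line 2: 'log' -> no
  Line 3: 'pot' -> no
  Line 4: 'cat' -> no
  Line 5: 'pot' -> no
Matching lines: []
Count: 0

0


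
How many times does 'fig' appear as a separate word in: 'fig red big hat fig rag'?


Scanning each word for exact match 'fig':
  Word 1: 'fig' -> MATCH
  Word 2: 'red' -> no
  Word 3: 'big' -> no
  Word 4: 'hat' -> no
  Word 5: 'fig' -> MATCH
  Word 6: 'rag' -> no
Total matches: 2

2


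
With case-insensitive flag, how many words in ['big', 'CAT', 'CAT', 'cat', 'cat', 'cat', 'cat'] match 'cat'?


Case-insensitive matching: compare each word's lowercase form to 'cat'.
  'big' -> lower='big' -> no
  'CAT' -> lower='cat' -> MATCH
  'CAT' -> lower='cat' -> MATCH
  'cat' -> lower='cat' -> MATCH
  'cat' -> lower='cat' -> MATCH
  'cat' -> lower='cat' -> MATCH
  'cat' -> lower='cat' -> MATCH
Matches: ['CAT', 'CAT', 'cat', 'cat', 'cat', 'cat']
Count: 6

6


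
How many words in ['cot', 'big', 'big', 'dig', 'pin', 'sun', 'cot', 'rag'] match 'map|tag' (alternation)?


Alternation 'map|tag' matches either 'map' or 'tag'.
Checking each word:
  'cot' -> no
  'big' -> no
  'big' -> no
  'dig' -> no
  'pin' -> no
  'sun' -> no
  'cot' -> no
  'rag' -> no
Matches: []
Count: 0

0


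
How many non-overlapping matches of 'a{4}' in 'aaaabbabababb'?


Pattern 'a{4}' matches exactly 4 consecutive a's (greedy, non-overlapping).
String: 'aaaabbabababb'
Scanning for runs of a's:
  Run at pos 0: 'aaaa' (length 4) -> 1 match(es)
  Run at pos 6: 'a' (length 1) -> 0 match(es)
  Run at pos 8: 'a' (length 1) -> 0 match(es)
  Run at pos 10: 'a' (length 1) -> 0 match(es)
Matches found: ['aaaa']
Total: 1

1


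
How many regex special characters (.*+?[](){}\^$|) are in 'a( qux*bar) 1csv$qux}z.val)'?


Regex special characters are: . * + ? [ ] ( ) { } \ ^ $ |
Scanning 'a( qux*bar) 1csv$qux}z.val)':
  pos 1: '(' -> SPECIAL
  pos 6: '*' -> SPECIAL
  pos 10: ')' -> SPECIAL
  pos 16: '$' -> SPECIAL
  pos 20: '}' -> SPECIAL
  pos 22: '.' -> SPECIAL
  pos 26: ')' -> SPECIAL
Special chars found: ['(', '*', ')', '$', '}', '.', ')']
Total: 7

7


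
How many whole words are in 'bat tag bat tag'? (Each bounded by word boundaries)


Word boundaries (\b) mark the start/end of each word.
Text: 'bat tag bat tag'
Splitting by whitespace:
  Word 1: 'bat'
  Word 2: 'tag'
  Word 3: 'bat'
  Word 4: 'tag'
Total whole words: 4

4


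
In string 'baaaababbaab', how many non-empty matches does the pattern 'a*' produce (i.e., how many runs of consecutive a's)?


Pattern 'a*' matches zero or more a's. We want non-empty runs of consecutive a's.
String: 'baaaababbaab'
Walking through the string to find runs of a's:
  Run 1: positions 1-4 -> 'aaaa'
  Run 2: positions 6-6 -> 'a'
  Run 3: positions 9-10 -> 'aa'
Non-empty runs found: ['aaaa', 'a', 'aa']
Count: 3

3


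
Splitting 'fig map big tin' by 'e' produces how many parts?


Splitting by 'e' breaks the string at each occurrence of the separator.
Text: 'fig map big tin'
Parts after split:
  Part 1: 'fig map big tin'
Total parts: 1

1


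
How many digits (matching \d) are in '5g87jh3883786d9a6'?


\d matches any digit 0-9.
Scanning '5g87jh3883786d9a6':
  pos 0: '5' -> DIGIT
  pos 2: '8' -> DIGIT
  pos 3: '7' -> DIGIT
  pos 6: '3' -> DIGIT
  pos 7: '8' -> DIGIT
  pos 8: '8' -> DIGIT
  pos 9: '3' -> DIGIT
  pos 10: '7' -> DIGIT
  pos 11: '8' -> DIGIT
  pos 12: '6' -> DIGIT
  pos 14: '9' -> DIGIT
  pos 16: '6' -> DIGIT
Digits found: ['5', '8', '7', '3', '8', '8', '3', '7', '8', '6', '9', '6']
Total: 12

12


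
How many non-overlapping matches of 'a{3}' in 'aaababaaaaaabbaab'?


Pattern 'a{3}' matches exactly 3 consecutive a's (greedy, non-overlapping).
String: 'aaababaaaaaabbaab'
Scanning for runs of a's:
  Run at pos 0: 'aaa' (length 3) -> 1 match(es)
  Run at pos 4: 'a' (length 1) -> 0 match(es)
  Run at pos 6: 'aaaaaa' (length 6) -> 2 match(es)
  Run at pos 14: 'aa' (length 2) -> 0 match(es)
Matches found: ['aaa', 'aaa', 'aaa']
Total: 3

3


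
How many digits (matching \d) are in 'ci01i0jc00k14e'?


\d matches any digit 0-9.
Scanning 'ci01i0jc00k14e':
  pos 2: '0' -> DIGIT
  pos 3: '1' -> DIGIT
  pos 5: '0' -> DIGIT
  pos 8: '0' -> DIGIT
  pos 9: '0' -> DIGIT
  pos 11: '1' -> DIGIT
  pos 12: '4' -> DIGIT
Digits found: ['0', '1', '0', '0', '0', '1', '4']
Total: 7

7


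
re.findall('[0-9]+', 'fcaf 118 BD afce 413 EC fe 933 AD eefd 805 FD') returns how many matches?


Pattern '[0-9]+' finds one or more digits.
Text: 'fcaf 118 BD afce 413 EC fe 933 AD eefd 805 FD'
Scanning for matches:
  Match 1: '118'
  Match 2: '413'
  Match 3: '933'
  Match 4: '805'
Total matches: 4

4


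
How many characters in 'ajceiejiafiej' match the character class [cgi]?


Character class [cgi] matches any of: {c, g, i}
Scanning string 'ajceiejiafiej' character by character:
  pos 0: 'a' -> no
  pos 1: 'j' -> no
  pos 2: 'c' -> MATCH
  pos 3: 'e' -> no
  pos 4: 'i' -> MATCH
  pos 5: 'e' -> no
  pos 6: 'j' -> no
  pos 7: 'i' -> MATCH
  pos 8: 'a' -> no
  pos 9: 'f' -> no
  pos 10: 'i' -> MATCH
  pos 11: 'e' -> no
  pos 12: 'j' -> no
Total matches: 4

4


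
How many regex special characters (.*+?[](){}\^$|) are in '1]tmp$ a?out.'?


Regex special characters are: . * + ? [ ] ( ) { } \ ^ $ |
Scanning '1]tmp$ a?out.':
  pos 1: ']' -> SPECIAL
  pos 5: '$' -> SPECIAL
  pos 8: '?' -> SPECIAL
  pos 12: '.' -> SPECIAL
Special chars found: [']', '$', '?', '.']
Total: 4

4


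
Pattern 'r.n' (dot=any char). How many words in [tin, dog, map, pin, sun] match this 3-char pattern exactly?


Pattern 'r.n' means: starts with 'r', any single char, ends with 'n'.
Checking each word (must be exactly 3 chars):
  'tin' (len=3): no
  'dog' (len=3): no
  'map' (len=3): no
  'pin' (len=3): no
  'sun' (len=3): no
Matching words: []
Total: 0

0


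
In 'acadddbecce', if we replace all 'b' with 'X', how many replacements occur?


re.sub('b', 'X', text) replaces every occurrence of 'b' with 'X'.
Text: 'acadddbecce'
Scanning for 'b':
  pos 6: 'b' -> replacement #1
Total replacements: 1

1


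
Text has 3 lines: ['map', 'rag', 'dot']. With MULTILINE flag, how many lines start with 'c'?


With MULTILINE flag, ^ matches the start of each line.
Lines: ['map', 'rag', 'dot']
Checking which lines start with 'c':
  Line 1: 'map' -> no
  Line 2: 'rag' -> no
  Line 3: 'dot' -> no
Matching lines: []
Count: 0

0


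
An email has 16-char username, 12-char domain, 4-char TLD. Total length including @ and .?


An email address has format: username@domain.tld
Username length: 16
'@' character: 1
Domain length: 12
'.' character: 1
TLD length: 4
Total = 16 + 1 + 12 + 1 + 4 = 34

34


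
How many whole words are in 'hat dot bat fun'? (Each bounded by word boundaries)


Word boundaries (\b) mark the start/end of each word.
Text: 'hat dot bat fun'
Splitting by whitespace:
  Word 1: 'hat'
  Word 2: 'dot'
  Word 3: 'bat'
  Word 4: 'fun'
Total whole words: 4

4


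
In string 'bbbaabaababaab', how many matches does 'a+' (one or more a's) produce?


Pattern 'a+' matches one or more consecutive a's.
String: 'bbbaabaababaab'
Scanning for runs of a:
  Match 1: 'aa' (length 2)
  Match 2: 'aa' (length 2)
  Match 3: 'a' (length 1)
  Match 4: 'aa' (length 2)
Total matches: 4

4


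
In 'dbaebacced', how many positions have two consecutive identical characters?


Looking for consecutive identical characters in 'dbaebacced':
  pos 0-1: 'd' vs 'b' -> different
  pos 1-2: 'b' vs 'a' -> different
  pos 2-3: 'a' vs 'e' -> different
  pos 3-4: 'e' vs 'b' -> different
  pos 4-5: 'b' vs 'a' -> different
  pos 5-6: 'a' vs 'c' -> different
  pos 6-7: 'c' vs 'c' -> MATCH ('cc')
  pos 7-8: 'c' vs 'e' -> different
  pos 8-9: 'e' vs 'd' -> different
Consecutive identical pairs: ['cc']
Count: 1

1


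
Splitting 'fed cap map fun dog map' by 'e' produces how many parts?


Splitting by 'e' breaks the string at each occurrence of the separator.
Text: 'fed cap map fun dog map'
Parts after split:
  Part 1: 'f'
  Part 2: 'd cap map fun dog map'
Total parts: 2

2


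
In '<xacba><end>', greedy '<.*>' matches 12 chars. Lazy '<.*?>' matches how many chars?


Greedy '<.*>' tries to match as MUCH as possible.
Lazy '<.*?>' tries to match as LITTLE as possible.

String: '<xacba><end>'
Greedy '<.*>' starts at first '<' and extends to the LAST '>': '<xacba><end>' (12 chars)
Lazy '<.*?>' starts at first '<' and stops at the FIRST '>': '<xacba>' (7 chars)

7


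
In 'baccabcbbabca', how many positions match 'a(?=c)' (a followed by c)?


Lookahead 'a(?=c)' matches 'a' only when followed by 'c'.
String: 'baccabcbbabca'
Checking each position where char is 'a':
  pos 1: 'a' -> MATCH (next='c')
  pos 4: 'a' -> no (next='b')
  pos 9: 'a' -> no (next='b')
Matching positions: [1]
Count: 1

1


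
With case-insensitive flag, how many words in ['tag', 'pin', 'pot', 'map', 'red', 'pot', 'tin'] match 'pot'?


Case-insensitive matching: compare each word's lowercase form to 'pot'.
  'tag' -> lower='tag' -> no
  'pin' -> lower='pin' -> no
  'pot' -> lower='pot' -> MATCH
  'map' -> lower='map' -> no
  'red' -> lower='red' -> no
  'pot' -> lower='pot' -> MATCH
  'tin' -> lower='tin' -> no
Matches: ['pot', 'pot']
Count: 2

2


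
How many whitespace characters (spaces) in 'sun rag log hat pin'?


\s matches whitespace characters (spaces, tabs, etc.).
Text: 'sun rag log hat pin'
This text has 5 words separated by spaces.
Number of spaces = number of words - 1 = 5 - 1 = 4

4


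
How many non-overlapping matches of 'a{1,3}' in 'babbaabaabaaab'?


Pattern 'a{1,3}' matches between 1 and 3 consecutive a's (greedy).
String: 'babbaabaabaaab'
Finding runs of a's and applying greedy matching:
  Run at pos 1: 'a' (length 1)
  Run at pos 4: 'aa' (length 2)
  Run at pos 7: 'aa' (length 2)
  Run at pos 10: 'aaa' (length 3)
Matches: ['a', 'aa', 'aa', 'aaa']
Count: 4

4


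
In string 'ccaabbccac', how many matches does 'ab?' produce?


Pattern 'ab?' matches 'a' optionally followed by 'b'.
String: 'ccaabbccac'
Scanning left to right for 'a' then checking next char:
  Match 1: 'a' (a not followed by b)
  Match 2: 'ab' (a followed by b)
  Match 3: 'a' (a not followed by b)
Total matches: 3

3


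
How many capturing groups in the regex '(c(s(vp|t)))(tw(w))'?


To count capturing groups, count each '(' that starts a group.
Pattern: '(c(s(vp|t)))(tw(w))'
Walking through the pattern:
  Position 0: '(' -> group #1
  Position 2: '(' -> group #2
  Position 4: '(' -> group #3
  Position 12: '(' -> group #4
  Position 15: '(' -> group #5
Total capturing groups: 5

5


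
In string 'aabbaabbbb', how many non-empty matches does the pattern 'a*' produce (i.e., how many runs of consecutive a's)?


Pattern 'a*' matches zero or more a's. We want non-empty runs of consecutive a's.
String: 'aabbaabbbb'
Walking through the string to find runs of a's:
  Run 1: positions 0-1 -> 'aa'
  Run 2: positions 4-5 -> 'aa'
Non-empty runs found: ['aa', 'aa']
Count: 2

2


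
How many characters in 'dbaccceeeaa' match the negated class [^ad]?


Negated class [^ad] matches any char NOT in {a, d}
Scanning 'dbaccceeeaa':
  pos 0: 'd' -> no (excluded)
  pos 1: 'b' -> MATCH
  pos 2: 'a' -> no (excluded)
  pos 3: 'c' -> MATCH
  pos 4: 'c' -> MATCH
  pos 5: 'c' -> MATCH
  pos 6: 'e' -> MATCH
  pos 7: 'e' -> MATCH
  pos 8: 'e' -> MATCH
  pos 9: 'a' -> no (excluded)
  pos 10: 'a' -> no (excluded)
Total matches: 7

7


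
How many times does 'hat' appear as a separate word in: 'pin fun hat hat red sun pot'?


Scanning each word for exact match 'hat':
  Word 1: 'pin' -> no
  Word 2: 'fun' -> no
  Word 3: 'hat' -> MATCH
  Word 4: 'hat' -> MATCH
  Word 5: 'red' -> no
  Word 6: 'sun' -> no
  Word 7: 'pot' -> no
Total matches: 2

2


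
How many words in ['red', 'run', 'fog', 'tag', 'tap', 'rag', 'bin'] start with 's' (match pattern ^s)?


Pattern ^s anchors to start of word. Check which words begin with 's':
  'red' -> no
  'run' -> no
  'fog' -> no
  'tag' -> no
  'tap' -> no
  'rag' -> no
  'bin' -> no
Matching words: []
Count: 0

0


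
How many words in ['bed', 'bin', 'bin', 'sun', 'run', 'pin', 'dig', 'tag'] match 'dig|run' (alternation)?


Alternation 'dig|run' matches either 'dig' or 'run'.
Checking each word:
  'bed' -> no
  'bin' -> no
  'bin' -> no
  'sun' -> no
  'run' -> MATCH
  'pin' -> no
  'dig' -> MATCH
  'tag' -> no
Matches: ['run', 'dig']
Count: 2

2


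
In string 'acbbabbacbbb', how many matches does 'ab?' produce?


Pattern 'ab?' matches 'a' optionally followed by 'b'.
String: 'acbbabbacbbb'
Scanning left to right for 'a' then checking next char:
  Match 1: 'a' (a not followed by b)
  Match 2: 'ab' (a followed by b)
  Match 3: 'a' (a not followed by b)
Total matches: 3

3


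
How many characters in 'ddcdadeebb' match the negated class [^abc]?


Negated class [^abc] matches any char NOT in {a, b, c}
Scanning 'ddcdadeebb':
  pos 0: 'd' -> MATCH
  pos 1: 'd' -> MATCH
  pos 2: 'c' -> no (excluded)
  pos 3: 'd' -> MATCH
  pos 4: 'a' -> no (excluded)
  pos 5: 'd' -> MATCH
  pos 6: 'e' -> MATCH
  pos 7: 'e' -> MATCH
  pos 8: 'b' -> no (excluded)
  pos 9: 'b' -> no (excluded)
Total matches: 6

6


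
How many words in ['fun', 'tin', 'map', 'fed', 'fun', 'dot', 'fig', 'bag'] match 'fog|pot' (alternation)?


Alternation 'fog|pot' matches either 'fog' or 'pot'.
Checking each word:
  'fun' -> no
  'tin' -> no
  'map' -> no
  'fed' -> no
  'fun' -> no
  'dot' -> no
  'fig' -> no
  'bag' -> no
Matches: []
Count: 0

0


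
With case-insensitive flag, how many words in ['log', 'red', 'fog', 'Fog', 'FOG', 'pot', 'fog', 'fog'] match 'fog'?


Case-insensitive matching: compare each word's lowercase form to 'fog'.
  'log' -> lower='log' -> no
  'red' -> lower='red' -> no
  'fog' -> lower='fog' -> MATCH
  'Fog' -> lower='fog' -> MATCH
  'FOG' -> lower='fog' -> MATCH
  'pot' -> lower='pot' -> no
  'fog' -> lower='fog' -> MATCH
  'fog' -> lower='fog' -> MATCH
Matches: ['fog', 'Fog', 'FOG', 'fog', 'fog']
Count: 5

5


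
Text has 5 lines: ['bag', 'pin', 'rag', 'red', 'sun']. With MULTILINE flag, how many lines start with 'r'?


With MULTILINE flag, ^ matches the start of each line.
Lines: ['bag', 'pin', 'rag', 'red', 'sun']
Checking which lines start with 'r':
  Line 1: 'bag' -> no
  Line 2: 'pin' -> no
  Line 3: 'rag' -> MATCH
  Line 4: 'red' -> MATCH
  Line 5: 'sun' -> no
Matching lines: ['rag', 'red']
Count: 2

2


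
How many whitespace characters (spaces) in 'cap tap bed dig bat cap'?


\s matches whitespace characters (spaces, tabs, etc.).
Text: 'cap tap bed dig bat cap'
This text has 6 words separated by spaces.
Number of spaces = number of words - 1 = 6 - 1 = 5

5


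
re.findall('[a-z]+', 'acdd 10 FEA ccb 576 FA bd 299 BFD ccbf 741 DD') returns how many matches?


Pattern '[a-z]+' finds one or more lowercase letters.
Text: 'acdd 10 FEA ccb 576 FA bd 299 BFD ccbf 741 DD'
Scanning for matches:
  Match 1: 'acdd'
  Match 2: 'ccb'
  Match 3: 'bd'
  Match 4: 'ccbf'
Total matches: 4

4


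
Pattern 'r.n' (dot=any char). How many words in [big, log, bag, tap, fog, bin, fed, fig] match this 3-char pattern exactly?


Pattern 'r.n' means: starts with 'r', any single char, ends with 'n'.
Checking each word (must be exactly 3 chars):
  'big' (len=3): no
  'log' (len=3): no
  'bag' (len=3): no
  'tap' (len=3): no
  'fog' (len=3): no
  'bin' (len=3): no
  'fed' (len=3): no
  'fig' (len=3): no
Matching words: []
Total: 0

0


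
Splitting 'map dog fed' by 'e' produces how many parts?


Splitting by 'e' breaks the string at each occurrence of the separator.
Text: 'map dog fed'
Parts after split:
  Part 1: 'map dog f'
  Part 2: 'd'
Total parts: 2

2


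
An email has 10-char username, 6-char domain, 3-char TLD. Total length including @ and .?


An email address has format: username@domain.tld
Username length: 10
'@' character: 1
Domain length: 6
'.' character: 1
TLD length: 3
Total = 10 + 1 + 6 + 1 + 3 = 21

21


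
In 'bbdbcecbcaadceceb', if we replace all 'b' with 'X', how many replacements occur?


re.sub('b', 'X', text) replaces every occurrence of 'b' with 'X'.
Text: 'bbdbcecbcaadceceb'
Scanning for 'b':
  pos 0: 'b' -> replacement #1
  pos 1: 'b' -> replacement #2
  pos 3: 'b' -> replacement #3
  pos 7: 'b' -> replacement #4
  pos 16: 'b' -> replacement #5
Total replacements: 5

5


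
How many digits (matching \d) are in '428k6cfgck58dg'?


\d matches any digit 0-9.
Scanning '428k6cfgck58dg':
  pos 0: '4' -> DIGIT
  pos 1: '2' -> DIGIT
  pos 2: '8' -> DIGIT
  pos 4: '6' -> DIGIT
  pos 10: '5' -> DIGIT
  pos 11: '8' -> DIGIT
Digits found: ['4', '2', '8', '6', '5', '8']
Total: 6

6


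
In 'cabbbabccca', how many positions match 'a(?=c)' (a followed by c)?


Lookahead 'a(?=c)' matches 'a' only when followed by 'c'.
String: 'cabbbabccca'
Checking each position where char is 'a':
  pos 1: 'a' -> no (next='b')
  pos 5: 'a' -> no (next='b')
Matching positions: []
Count: 0

0


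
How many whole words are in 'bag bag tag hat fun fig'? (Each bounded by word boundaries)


Word boundaries (\b) mark the start/end of each word.
Text: 'bag bag tag hat fun fig'
Splitting by whitespace:
  Word 1: 'bag'
  Word 2: 'bag'
  Word 3: 'tag'
  Word 4: 'hat'
  Word 5: 'fun'
  Word 6: 'fig'
Total whole words: 6

6


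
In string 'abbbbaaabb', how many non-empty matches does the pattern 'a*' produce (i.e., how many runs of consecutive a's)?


Pattern 'a*' matches zero or more a's. We want non-empty runs of consecutive a's.
String: 'abbbbaaabb'
Walking through the string to find runs of a's:
  Run 1: positions 0-0 -> 'a'
  Run 2: positions 5-7 -> 'aaa'
Non-empty runs found: ['a', 'aaa']
Count: 2

2


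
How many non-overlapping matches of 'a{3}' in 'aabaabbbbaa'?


Pattern 'a{3}' matches exactly 3 consecutive a's (greedy, non-overlapping).
String: 'aabaabbbbaa'
Scanning for runs of a's:
  Run at pos 0: 'aa' (length 2) -> 0 match(es)
  Run at pos 3: 'aa' (length 2) -> 0 match(es)
  Run at pos 9: 'aa' (length 2) -> 0 match(es)
Matches found: []
Total: 0

0


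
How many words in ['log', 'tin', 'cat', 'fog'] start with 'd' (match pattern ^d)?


Pattern ^d anchors to start of word. Check which words begin with 'd':
  'log' -> no
  'tin' -> no
  'cat' -> no
  'fog' -> no
Matching words: []
Count: 0

0


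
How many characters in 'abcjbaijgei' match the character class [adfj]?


Character class [adfj] matches any of: {a, d, f, j}
Scanning string 'abcjbaijgei' character by character:
  pos 0: 'a' -> MATCH
  pos 1: 'b' -> no
  pos 2: 'c' -> no
  pos 3: 'j' -> MATCH
  pos 4: 'b' -> no
  pos 5: 'a' -> MATCH
  pos 6: 'i' -> no
  pos 7: 'j' -> MATCH
  pos 8: 'g' -> no
  pos 9: 'e' -> no
  pos 10: 'i' -> no
Total matches: 4

4


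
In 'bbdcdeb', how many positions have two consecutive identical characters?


Looking for consecutive identical characters in 'bbdcdeb':
  pos 0-1: 'b' vs 'b' -> MATCH ('bb')
  pos 1-2: 'b' vs 'd' -> different
  pos 2-3: 'd' vs 'c' -> different
  pos 3-4: 'c' vs 'd' -> different
  pos 4-5: 'd' vs 'e' -> different
  pos 5-6: 'e' vs 'b' -> different
Consecutive identical pairs: ['bb']
Count: 1

1


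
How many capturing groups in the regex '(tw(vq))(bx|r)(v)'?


To count capturing groups, count each '(' that starts a group.
Pattern: '(tw(vq))(bx|r)(v)'
Walking through the pattern:
  Position 0: '(' -> group #1
  Position 3: '(' -> group #2
  Position 8: '(' -> group #3
  Position 14: '(' -> group #4
Total capturing groups: 4

4


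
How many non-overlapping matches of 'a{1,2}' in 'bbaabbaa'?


Pattern 'a{1,2}' matches between 1 and 2 consecutive a's (greedy).
String: 'bbaabbaa'
Finding runs of a's and applying greedy matching:
  Run at pos 2: 'aa' (length 2)
  Run at pos 6: 'aa' (length 2)
Matches: ['aa', 'aa']
Count: 2

2


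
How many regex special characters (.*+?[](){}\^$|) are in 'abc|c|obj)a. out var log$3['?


Regex special characters are: . * + ? [ ] ( ) { } \ ^ $ |
Scanning 'abc|c|obj)a. out var log$3[':
  pos 3: '|' -> SPECIAL
  pos 5: '|' -> SPECIAL
  pos 9: ')' -> SPECIAL
  pos 11: '.' -> SPECIAL
  pos 24: '$' -> SPECIAL
  pos 26: '[' -> SPECIAL
Special chars found: ['|', '|', ')', '.', '$', '[']
Total: 6

6


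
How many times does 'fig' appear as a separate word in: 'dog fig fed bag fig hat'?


Scanning each word for exact match 'fig':
  Word 1: 'dog' -> no
  Word 2: 'fig' -> MATCH
  Word 3: 'fed' -> no
  Word 4: 'bag' -> no
  Word 5: 'fig' -> MATCH
  Word 6: 'hat' -> no
Total matches: 2

2


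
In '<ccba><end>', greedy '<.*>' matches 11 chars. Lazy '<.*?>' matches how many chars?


Greedy '<.*>' tries to match as MUCH as possible.
Lazy '<.*?>' tries to match as LITTLE as possible.

String: '<ccba><end>'
Greedy '<.*>' starts at first '<' and extends to the LAST '>': '<ccba><end>' (11 chars)
Lazy '<.*?>' starts at first '<' and stops at the FIRST '>': '<ccba>' (6 chars)

6


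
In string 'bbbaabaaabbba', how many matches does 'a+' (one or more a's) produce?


Pattern 'a+' matches one or more consecutive a's.
String: 'bbbaabaaabbba'
Scanning for runs of a:
  Match 1: 'aa' (length 2)
  Match 2: 'aaa' (length 3)
  Match 3: 'a' (length 1)
Total matches: 3

3


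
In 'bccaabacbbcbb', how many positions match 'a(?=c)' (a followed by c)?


Lookahead 'a(?=c)' matches 'a' only when followed by 'c'.
String: 'bccaabacbbcbb'
Checking each position where char is 'a':
  pos 3: 'a' -> no (next='a')
  pos 4: 'a' -> no (next='b')
  pos 6: 'a' -> MATCH (next='c')
Matching positions: [6]
Count: 1

1


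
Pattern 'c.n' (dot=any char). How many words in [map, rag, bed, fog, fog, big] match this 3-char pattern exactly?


Pattern 'c.n' means: starts with 'c', any single char, ends with 'n'.
Checking each word (must be exactly 3 chars):
  'map' (len=3): no
  'rag' (len=3): no
  'bed' (len=3): no
  'fog' (len=3): no
  'fog' (len=3): no
  'big' (len=3): no
Matching words: []
Total: 0

0


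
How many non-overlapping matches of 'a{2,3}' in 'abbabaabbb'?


Pattern 'a{2,3}' matches between 2 and 3 consecutive a's (greedy).
String: 'abbabaabbb'
Finding runs of a's and applying greedy matching:
  Run at pos 0: 'a' (length 1)
  Run at pos 3: 'a' (length 1)
  Run at pos 5: 'aa' (length 2)
Matches: ['aa']
Count: 1

1


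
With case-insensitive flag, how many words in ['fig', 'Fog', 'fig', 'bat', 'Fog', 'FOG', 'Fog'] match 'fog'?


Case-insensitive matching: compare each word's lowercase form to 'fog'.
  'fig' -> lower='fig' -> no
  'Fog' -> lower='fog' -> MATCH
  'fig' -> lower='fig' -> no
  'bat' -> lower='bat' -> no
  'Fog' -> lower='fog' -> MATCH
  'FOG' -> lower='fog' -> MATCH
  'Fog' -> lower='fog' -> MATCH
Matches: ['Fog', 'Fog', 'FOG', 'Fog']
Count: 4

4


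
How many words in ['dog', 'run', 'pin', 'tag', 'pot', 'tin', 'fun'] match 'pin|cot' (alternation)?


Alternation 'pin|cot' matches either 'pin' or 'cot'.
Checking each word:
  'dog' -> no
  'run' -> no
  'pin' -> MATCH
  'tag' -> no
  'pot' -> no
  'tin' -> no
  'fun' -> no
Matches: ['pin']
Count: 1

1


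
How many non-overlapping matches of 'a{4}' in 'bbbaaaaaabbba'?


Pattern 'a{4}' matches exactly 4 consecutive a's (greedy, non-overlapping).
String: 'bbbaaaaaabbba'
Scanning for runs of a's:
  Run at pos 3: 'aaaaaa' (length 6) -> 1 match(es)
  Run at pos 12: 'a' (length 1) -> 0 match(es)
Matches found: ['aaaa']
Total: 1

1


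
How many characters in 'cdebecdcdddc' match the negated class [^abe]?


Negated class [^abe] matches any char NOT in {a, b, e}
Scanning 'cdebecdcdddc':
  pos 0: 'c' -> MATCH
  pos 1: 'd' -> MATCH
  pos 2: 'e' -> no (excluded)
  pos 3: 'b' -> no (excluded)
  pos 4: 'e' -> no (excluded)
  pos 5: 'c' -> MATCH
  pos 6: 'd' -> MATCH
  pos 7: 'c' -> MATCH
  pos 8: 'd' -> MATCH
  pos 9: 'd' -> MATCH
  pos 10: 'd' -> MATCH
  pos 11: 'c' -> MATCH
Total matches: 9

9


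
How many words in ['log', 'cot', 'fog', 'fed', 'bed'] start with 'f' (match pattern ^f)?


Pattern ^f anchors to start of word. Check which words begin with 'f':
  'log' -> no
  'cot' -> no
  'fog' -> MATCH (starts with 'f')
  'fed' -> MATCH (starts with 'f')
  'bed' -> no
Matching words: ['fog', 'fed']
Count: 2

2


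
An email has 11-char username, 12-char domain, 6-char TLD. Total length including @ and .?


An email address has format: username@domain.tld
Username length: 11
'@' character: 1
Domain length: 12
'.' character: 1
TLD length: 6
Total = 11 + 1 + 12 + 1 + 6 = 31

31


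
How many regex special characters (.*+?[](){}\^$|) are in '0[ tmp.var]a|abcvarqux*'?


Regex special characters are: . * + ? [ ] ( ) { } \ ^ $ |
Scanning '0[ tmp.var]a|abcvarqux*':
  pos 1: '[' -> SPECIAL
  pos 6: '.' -> SPECIAL
  pos 10: ']' -> SPECIAL
  pos 12: '|' -> SPECIAL
  pos 22: '*' -> SPECIAL
Special chars found: ['[', '.', ']', '|', '*']
Total: 5

5


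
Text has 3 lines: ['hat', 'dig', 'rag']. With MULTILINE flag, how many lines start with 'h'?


With MULTILINE flag, ^ matches the start of each line.
Lines: ['hat', 'dig', 'rag']
Checking which lines start with 'h':
  Line 1: 'hat' -> MATCH
  Line 2: 'dig' -> no
  Line 3: 'rag' -> no
Matching lines: ['hat']
Count: 1

1


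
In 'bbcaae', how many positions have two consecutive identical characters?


Looking for consecutive identical characters in 'bbcaae':
  pos 0-1: 'b' vs 'b' -> MATCH ('bb')
  pos 1-2: 'b' vs 'c' -> different
  pos 2-3: 'c' vs 'a' -> different
  pos 3-4: 'a' vs 'a' -> MATCH ('aa')
  pos 4-5: 'a' vs 'e' -> different
Consecutive identical pairs: ['bb', 'aa']
Count: 2

2


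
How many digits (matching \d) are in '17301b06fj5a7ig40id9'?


\d matches any digit 0-9.
Scanning '17301b06fj5a7ig40id9':
  pos 0: '1' -> DIGIT
  pos 1: '7' -> DIGIT
  pos 2: '3' -> DIGIT
  pos 3: '0' -> DIGIT
  pos 4: '1' -> DIGIT
  pos 6: '0' -> DIGIT
  pos 7: '6' -> DIGIT
  pos 10: '5' -> DIGIT
  pos 12: '7' -> DIGIT
  pos 15: '4' -> DIGIT
  pos 16: '0' -> DIGIT
  pos 19: '9' -> DIGIT
Digits found: ['1', '7', '3', '0', '1', '0', '6', '5', '7', '4', '0', '9']
Total: 12

12


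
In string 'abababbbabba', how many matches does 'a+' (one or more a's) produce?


Pattern 'a+' matches one or more consecutive a's.
String: 'abababbbabba'
Scanning for runs of a:
  Match 1: 'a' (length 1)
  Match 2: 'a' (length 1)
  Match 3: 'a' (length 1)
  Match 4: 'a' (length 1)
  Match 5: 'a' (length 1)
Total matches: 5

5


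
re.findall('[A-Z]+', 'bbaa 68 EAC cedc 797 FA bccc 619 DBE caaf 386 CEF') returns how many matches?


Pattern '[A-Z]+' finds one or more uppercase letters.
Text: 'bbaa 68 EAC cedc 797 FA bccc 619 DBE caaf 386 CEF'
Scanning for matches:
  Match 1: 'EAC'
  Match 2: 'FA'
  Match 3: 'DBE'
  Match 4: 'CEF'
Total matches: 4

4


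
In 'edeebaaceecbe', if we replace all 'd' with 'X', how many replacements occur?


re.sub('d', 'X', text) replaces every occurrence of 'd' with 'X'.
Text: 'edeebaaceecbe'
Scanning for 'd':
  pos 1: 'd' -> replacement #1
Total replacements: 1

1


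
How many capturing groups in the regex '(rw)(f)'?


To count capturing groups, count each '(' that starts a group.
Pattern: '(rw)(f)'
Walking through the pattern:
  Position 0: '(' -> group #1
  Position 4: '(' -> group #2
Total capturing groups: 2

2


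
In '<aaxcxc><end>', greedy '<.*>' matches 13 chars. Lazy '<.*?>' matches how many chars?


Greedy '<.*>' tries to match as MUCH as possible.
Lazy '<.*?>' tries to match as LITTLE as possible.

String: '<aaxcxc><end>'
Greedy '<.*>' starts at first '<' and extends to the LAST '>': '<aaxcxc><end>' (13 chars)
Lazy '<.*?>' starts at first '<' and stops at the FIRST '>': '<aaxcxc>' (8 chars)

8


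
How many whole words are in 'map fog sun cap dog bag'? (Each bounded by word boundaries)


Word boundaries (\b) mark the start/end of each word.
Text: 'map fog sun cap dog bag'
Splitting by whitespace:
  Word 1: 'map'
  Word 2: 'fog'
  Word 3: 'sun'
  Word 4: 'cap'
  Word 5: 'dog'
  Word 6: 'bag'
Total whole words: 6

6


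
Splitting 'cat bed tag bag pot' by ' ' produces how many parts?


Splitting by ' ' breaks the string at each occurrence of the separator.
Text: 'cat bed tag bag pot'
Parts after split:
  Part 1: 'cat'
  Part 2: 'bed'
  Part 3: 'tag'
  Part 4: 'bag'
  Part 5: 'pot'
Total parts: 5

5


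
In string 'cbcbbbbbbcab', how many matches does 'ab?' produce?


Pattern 'ab?' matches 'a' optionally followed by 'b'.
String: 'cbcbbbbbbcab'
Scanning left to right for 'a' then checking next char:
  Match 1: 'ab' (a followed by b)
Total matches: 1

1


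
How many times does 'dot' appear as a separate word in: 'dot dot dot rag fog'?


Scanning each word for exact match 'dot':
  Word 1: 'dot' -> MATCH
  Word 2: 'dot' -> MATCH
  Word 3: 'dot' -> MATCH
  Word 4: 'rag' -> no
  Word 5: 'fog' -> no
Total matches: 3

3


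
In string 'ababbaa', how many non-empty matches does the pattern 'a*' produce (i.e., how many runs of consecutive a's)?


Pattern 'a*' matches zero or more a's. We want non-empty runs of consecutive a's.
String: 'ababbaa'
Walking through the string to find runs of a's:
  Run 1: positions 0-0 -> 'a'
  Run 2: positions 2-2 -> 'a'
  Run 3: positions 5-6 -> 'aa'
Non-empty runs found: ['a', 'a', 'aa']
Count: 3

3


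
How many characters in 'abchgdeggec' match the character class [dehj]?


Character class [dehj] matches any of: {d, e, h, j}
Scanning string 'abchgdeggec' character by character:
  pos 0: 'a' -> no
  pos 1: 'b' -> no
  pos 2: 'c' -> no
  pos 3: 'h' -> MATCH
  pos 4: 'g' -> no
  pos 5: 'd' -> MATCH
  pos 6: 'e' -> MATCH
  pos 7: 'g' -> no
  pos 8: 'g' -> no
  pos 9: 'e' -> MATCH
  pos 10: 'c' -> no
Total matches: 4

4


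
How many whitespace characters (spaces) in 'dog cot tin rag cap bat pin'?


\s matches whitespace characters (spaces, tabs, etc.).
Text: 'dog cot tin rag cap bat pin'
This text has 7 words separated by spaces.
Number of spaces = number of words - 1 = 7 - 1 = 6

6


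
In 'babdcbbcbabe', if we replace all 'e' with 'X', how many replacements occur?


re.sub('e', 'X', text) replaces every occurrence of 'e' with 'X'.
Text: 'babdcbbcbabe'
Scanning for 'e':
  pos 11: 'e' -> replacement #1
Total replacements: 1

1


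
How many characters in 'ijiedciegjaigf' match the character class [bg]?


Character class [bg] matches any of: {b, g}
Scanning string 'ijiedciegjaigf' character by character:
  pos 0: 'i' -> no
  pos 1: 'j' -> no
  pos 2: 'i' -> no
  pos 3: 'e' -> no
  pos 4: 'd' -> no
  pos 5: 'c' -> no
  pos 6: 'i' -> no
  pos 7: 'e' -> no
  pos 8: 'g' -> MATCH
  pos 9: 'j' -> no
  pos 10: 'a' -> no
  pos 11: 'i' -> no
  pos 12: 'g' -> MATCH
  pos 13: 'f' -> no
Total matches: 2

2


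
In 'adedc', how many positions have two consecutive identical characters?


Looking for consecutive identical characters in 'adedc':
  pos 0-1: 'a' vs 'd' -> different
  pos 1-2: 'd' vs 'e' -> different
  pos 2-3: 'e' vs 'd' -> different
  pos 3-4: 'd' vs 'c' -> different
Consecutive identical pairs: []
Count: 0

0


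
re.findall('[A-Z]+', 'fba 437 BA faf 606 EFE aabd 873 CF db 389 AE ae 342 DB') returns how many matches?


Pattern '[A-Z]+' finds one or more uppercase letters.
Text: 'fba 437 BA faf 606 EFE aabd 873 CF db 389 AE ae 342 DB'
Scanning for matches:
  Match 1: 'BA'
  Match 2: 'EFE'
  Match 3: 'CF'
  Match 4: 'AE'
  Match 5: 'DB'
Total matches: 5

5
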